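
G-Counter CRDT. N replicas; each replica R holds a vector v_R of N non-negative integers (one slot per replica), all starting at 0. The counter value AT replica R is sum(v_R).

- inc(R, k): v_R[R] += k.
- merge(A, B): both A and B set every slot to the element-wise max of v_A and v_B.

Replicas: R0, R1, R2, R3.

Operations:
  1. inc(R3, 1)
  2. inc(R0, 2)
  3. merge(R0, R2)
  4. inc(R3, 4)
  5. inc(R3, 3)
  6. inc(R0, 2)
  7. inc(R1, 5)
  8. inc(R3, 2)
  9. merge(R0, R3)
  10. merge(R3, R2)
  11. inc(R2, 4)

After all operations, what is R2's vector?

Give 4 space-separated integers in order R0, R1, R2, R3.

Answer: 4 0 4 10

Derivation:
Op 1: inc R3 by 1 -> R3=(0,0,0,1) value=1
Op 2: inc R0 by 2 -> R0=(2,0,0,0) value=2
Op 3: merge R0<->R2 -> R0=(2,0,0,0) R2=(2,0,0,0)
Op 4: inc R3 by 4 -> R3=(0,0,0,5) value=5
Op 5: inc R3 by 3 -> R3=(0,0,0,8) value=8
Op 6: inc R0 by 2 -> R0=(4,0,0,0) value=4
Op 7: inc R1 by 5 -> R1=(0,5,0,0) value=5
Op 8: inc R3 by 2 -> R3=(0,0,0,10) value=10
Op 9: merge R0<->R3 -> R0=(4,0,0,10) R3=(4,0,0,10)
Op 10: merge R3<->R2 -> R3=(4,0,0,10) R2=(4,0,0,10)
Op 11: inc R2 by 4 -> R2=(4,0,4,10) value=18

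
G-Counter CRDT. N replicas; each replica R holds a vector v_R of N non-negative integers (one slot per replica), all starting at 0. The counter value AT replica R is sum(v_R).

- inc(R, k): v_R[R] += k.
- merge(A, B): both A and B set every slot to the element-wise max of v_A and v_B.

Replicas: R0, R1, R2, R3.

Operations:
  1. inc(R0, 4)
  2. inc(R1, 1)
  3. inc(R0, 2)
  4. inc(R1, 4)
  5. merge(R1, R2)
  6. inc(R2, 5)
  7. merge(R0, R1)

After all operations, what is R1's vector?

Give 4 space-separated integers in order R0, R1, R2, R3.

Op 1: inc R0 by 4 -> R0=(4,0,0,0) value=4
Op 2: inc R1 by 1 -> R1=(0,1,0,0) value=1
Op 3: inc R0 by 2 -> R0=(6,0,0,0) value=6
Op 4: inc R1 by 4 -> R1=(0,5,0,0) value=5
Op 5: merge R1<->R2 -> R1=(0,5,0,0) R2=(0,5,0,0)
Op 6: inc R2 by 5 -> R2=(0,5,5,0) value=10
Op 7: merge R0<->R1 -> R0=(6,5,0,0) R1=(6,5,0,0)

Answer: 6 5 0 0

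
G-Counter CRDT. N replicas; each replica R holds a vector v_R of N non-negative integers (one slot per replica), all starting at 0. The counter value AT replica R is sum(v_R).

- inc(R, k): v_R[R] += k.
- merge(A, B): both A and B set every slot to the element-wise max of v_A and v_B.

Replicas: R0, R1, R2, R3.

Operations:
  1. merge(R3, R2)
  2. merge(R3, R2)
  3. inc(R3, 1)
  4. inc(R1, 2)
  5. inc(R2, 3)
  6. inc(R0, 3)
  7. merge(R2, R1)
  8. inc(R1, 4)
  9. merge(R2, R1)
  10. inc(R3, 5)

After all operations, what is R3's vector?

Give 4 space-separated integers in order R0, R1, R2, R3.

Op 1: merge R3<->R2 -> R3=(0,0,0,0) R2=(0,0,0,0)
Op 2: merge R3<->R2 -> R3=(0,0,0,0) R2=(0,0,0,0)
Op 3: inc R3 by 1 -> R3=(0,0,0,1) value=1
Op 4: inc R1 by 2 -> R1=(0,2,0,0) value=2
Op 5: inc R2 by 3 -> R2=(0,0,3,0) value=3
Op 6: inc R0 by 3 -> R0=(3,0,0,0) value=3
Op 7: merge R2<->R1 -> R2=(0,2,3,0) R1=(0,2,3,0)
Op 8: inc R1 by 4 -> R1=(0,6,3,0) value=9
Op 9: merge R2<->R1 -> R2=(0,6,3,0) R1=(0,6,3,0)
Op 10: inc R3 by 5 -> R3=(0,0,0,6) value=6

Answer: 0 0 0 6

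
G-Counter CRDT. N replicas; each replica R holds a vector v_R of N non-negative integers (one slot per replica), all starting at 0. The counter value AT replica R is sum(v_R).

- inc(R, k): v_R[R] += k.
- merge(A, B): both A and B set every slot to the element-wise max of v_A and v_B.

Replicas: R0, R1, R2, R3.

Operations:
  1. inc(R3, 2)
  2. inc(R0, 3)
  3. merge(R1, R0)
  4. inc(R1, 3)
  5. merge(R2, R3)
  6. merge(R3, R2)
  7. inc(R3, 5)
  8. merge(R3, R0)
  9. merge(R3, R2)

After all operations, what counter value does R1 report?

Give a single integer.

Answer: 6

Derivation:
Op 1: inc R3 by 2 -> R3=(0,0,0,2) value=2
Op 2: inc R0 by 3 -> R0=(3,0,0,0) value=3
Op 3: merge R1<->R0 -> R1=(3,0,0,0) R0=(3,0,0,0)
Op 4: inc R1 by 3 -> R1=(3,3,0,0) value=6
Op 5: merge R2<->R3 -> R2=(0,0,0,2) R3=(0,0,0,2)
Op 6: merge R3<->R2 -> R3=(0,0,0,2) R2=(0,0,0,2)
Op 7: inc R3 by 5 -> R3=(0,0,0,7) value=7
Op 8: merge R3<->R0 -> R3=(3,0,0,7) R0=(3,0,0,7)
Op 9: merge R3<->R2 -> R3=(3,0,0,7) R2=(3,0,0,7)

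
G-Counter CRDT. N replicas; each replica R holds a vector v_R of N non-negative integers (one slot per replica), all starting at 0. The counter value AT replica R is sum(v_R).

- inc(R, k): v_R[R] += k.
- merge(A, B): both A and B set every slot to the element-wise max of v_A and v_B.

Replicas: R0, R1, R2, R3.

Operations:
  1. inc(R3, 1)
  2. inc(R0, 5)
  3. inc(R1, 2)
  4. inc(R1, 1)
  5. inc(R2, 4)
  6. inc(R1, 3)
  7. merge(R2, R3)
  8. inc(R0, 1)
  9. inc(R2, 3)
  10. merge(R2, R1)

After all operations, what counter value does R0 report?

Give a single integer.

Answer: 6

Derivation:
Op 1: inc R3 by 1 -> R3=(0,0,0,1) value=1
Op 2: inc R0 by 5 -> R0=(5,0,0,0) value=5
Op 3: inc R1 by 2 -> R1=(0,2,0,0) value=2
Op 4: inc R1 by 1 -> R1=(0,3,0,0) value=3
Op 5: inc R2 by 4 -> R2=(0,0,4,0) value=4
Op 6: inc R1 by 3 -> R1=(0,6,0,0) value=6
Op 7: merge R2<->R3 -> R2=(0,0,4,1) R3=(0,0,4,1)
Op 8: inc R0 by 1 -> R0=(6,0,0,0) value=6
Op 9: inc R2 by 3 -> R2=(0,0,7,1) value=8
Op 10: merge R2<->R1 -> R2=(0,6,7,1) R1=(0,6,7,1)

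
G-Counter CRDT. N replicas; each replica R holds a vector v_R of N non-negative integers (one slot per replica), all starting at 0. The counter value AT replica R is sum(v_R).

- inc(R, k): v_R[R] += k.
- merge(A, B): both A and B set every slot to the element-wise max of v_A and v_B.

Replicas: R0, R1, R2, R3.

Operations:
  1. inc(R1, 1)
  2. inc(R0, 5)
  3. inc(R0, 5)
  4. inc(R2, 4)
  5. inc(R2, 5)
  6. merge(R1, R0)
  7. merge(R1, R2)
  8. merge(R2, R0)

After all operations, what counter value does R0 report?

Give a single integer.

Answer: 20

Derivation:
Op 1: inc R1 by 1 -> R1=(0,1,0,0) value=1
Op 2: inc R0 by 5 -> R0=(5,0,0,0) value=5
Op 3: inc R0 by 5 -> R0=(10,0,0,0) value=10
Op 4: inc R2 by 4 -> R2=(0,0,4,0) value=4
Op 5: inc R2 by 5 -> R2=(0,0,9,0) value=9
Op 6: merge R1<->R0 -> R1=(10,1,0,0) R0=(10,1,0,0)
Op 7: merge R1<->R2 -> R1=(10,1,9,0) R2=(10,1,9,0)
Op 8: merge R2<->R0 -> R2=(10,1,9,0) R0=(10,1,9,0)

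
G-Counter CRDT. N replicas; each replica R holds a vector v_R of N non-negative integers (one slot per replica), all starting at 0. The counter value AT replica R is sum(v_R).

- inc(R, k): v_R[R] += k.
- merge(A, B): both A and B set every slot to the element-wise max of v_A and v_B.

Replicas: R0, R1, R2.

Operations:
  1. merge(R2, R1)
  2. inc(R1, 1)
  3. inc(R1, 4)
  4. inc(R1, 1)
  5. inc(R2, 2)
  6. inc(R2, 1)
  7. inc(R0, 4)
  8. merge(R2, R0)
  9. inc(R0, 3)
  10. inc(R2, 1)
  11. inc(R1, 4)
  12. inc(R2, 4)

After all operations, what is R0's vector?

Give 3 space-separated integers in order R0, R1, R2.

Op 1: merge R2<->R1 -> R2=(0,0,0) R1=(0,0,0)
Op 2: inc R1 by 1 -> R1=(0,1,0) value=1
Op 3: inc R1 by 4 -> R1=(0,5,0) value=5
Op 4: inc R1 by 1 -> R1=(0,6,0) value=6
Op 5: inc R2 by 2 -> R2=(0,0,2) value=2
Op 6: inc R2 by 1 -> R2=(0,0,3) value=3
Op 7: inc R0 by 4 -> R0=(4,0,0) value=4
Op 8: merge R2<->R0 -> R2=(4,0,3) R0=(4,0,3)
Op 9: inc R0 by 3 -> R0=(7,0,3) value=10
Op 10: inc R2 by 1 -> R2=(4,0,4) value=8
Op 11: inc R1 by 4 -> R1=(0,10,0) value=10
Op 12: inc R2 by 4 -> R2=(4,0,8) value=12

Answer: 7 0 3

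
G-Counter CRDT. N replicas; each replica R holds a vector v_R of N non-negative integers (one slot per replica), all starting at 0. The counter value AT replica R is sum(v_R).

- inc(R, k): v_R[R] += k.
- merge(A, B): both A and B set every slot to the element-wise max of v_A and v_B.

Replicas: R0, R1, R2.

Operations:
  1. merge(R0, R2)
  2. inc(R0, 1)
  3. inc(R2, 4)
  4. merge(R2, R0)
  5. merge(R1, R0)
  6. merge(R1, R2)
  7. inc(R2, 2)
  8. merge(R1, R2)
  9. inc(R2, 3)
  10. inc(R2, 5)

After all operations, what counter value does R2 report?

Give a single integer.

Answer: 15

Derivation:
Op 1: merge R0<->R2 -> R0=(0,0,0) R2=(0,0,0)
Op 2: inc R0 by 1 -> R0=(1,0,0) value=1
Op 3: inc R2 by 4 -> R2=(0,0,4) value=4
Op 4: merge R2<->R0 -> R2=(1,0,4) R0=(1,0,4)
Op 5: merge R1<->R0 -> R1=(1,0,4) R0=(1,0,4)
Op 6: merge R1<->R2 -> R1=(1,0,4) R2=(1,0,4)
Op 7: inc R2 by 2 -> R2=(1,0,6) value=7
Op 8: merge R1<->R2 -> R1=(1,0,6) R2=(1,0,6)
Op 9: inc R2 by 3 -> R2=(1,0,9) value=10
Op 10: inc R2 by 5 -> R2=(1,0,14) value=15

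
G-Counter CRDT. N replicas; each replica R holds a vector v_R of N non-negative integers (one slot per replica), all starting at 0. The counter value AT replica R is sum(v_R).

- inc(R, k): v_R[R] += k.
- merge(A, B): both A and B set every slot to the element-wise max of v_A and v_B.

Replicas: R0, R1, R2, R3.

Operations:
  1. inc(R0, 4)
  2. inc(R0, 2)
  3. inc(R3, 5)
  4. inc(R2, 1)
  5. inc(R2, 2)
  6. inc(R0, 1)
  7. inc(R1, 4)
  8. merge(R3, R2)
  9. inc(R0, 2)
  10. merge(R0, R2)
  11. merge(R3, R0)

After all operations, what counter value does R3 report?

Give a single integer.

Answer: 17

Derivation:
Op 1: inc R0 by 4 -> R0=(4,0,0,0) value=4
Op 2: inc R0 by 2 -> R0=(6,0,0,0) value=6
Op 3: inc R3 by 5 -> R3=(0,0,0,5) value=5
Op 4: inc R2 by 1 -> R2=(0,0,1,0) value=1
Op 5: inc R2 by 2 -> R2=(0,0,3,0) value=3
Op 6: inc R0 by 1 -> R0=(7,0,0,0) value=7
Op 7: inc R1 by 4 -> R1=(0,4,0,0) value=4
Op 8: merge R3<->R2 -> R3=(0,0,3,5) R2=(0,0,3,5)
Op 9: inc R0 by 2 -> R0=(9,0,0,0) value=9
Op 10: merge R0<->R2 -> R0=(9,0,3,5) R2=(9,0,3,5)
Op 11: merge R3<->R0 -> R3=(9,0,3,5) R0=(9,0,3,5)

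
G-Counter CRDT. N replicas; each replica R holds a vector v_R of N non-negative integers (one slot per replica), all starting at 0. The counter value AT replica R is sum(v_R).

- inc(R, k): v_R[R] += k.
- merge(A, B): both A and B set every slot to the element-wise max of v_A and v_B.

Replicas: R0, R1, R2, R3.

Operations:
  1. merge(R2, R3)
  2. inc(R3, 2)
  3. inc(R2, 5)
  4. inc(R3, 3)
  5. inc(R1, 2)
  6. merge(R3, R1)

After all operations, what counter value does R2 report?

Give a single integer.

Answer: 5

Derivation:
Op 1: merge R2<->R3 -> R2=(0,0,0,0) R3=(0,0,0,0)
Op 2: inc R3 by 2 -> R3=(0,0,0,2) value=2
Op 3: inc R2 by 5 -> R2=(0,0,5,0) value=5
Op 4: inc R3 by 3 -> R3=(0,0,0,5) value=5
Op 5: inc R1 by 2 -> R1=(0,2,0,0) value=2
Op 6: merge R3<->R1 -> R3=(0,2,0,5) R1=(0,2,0,5)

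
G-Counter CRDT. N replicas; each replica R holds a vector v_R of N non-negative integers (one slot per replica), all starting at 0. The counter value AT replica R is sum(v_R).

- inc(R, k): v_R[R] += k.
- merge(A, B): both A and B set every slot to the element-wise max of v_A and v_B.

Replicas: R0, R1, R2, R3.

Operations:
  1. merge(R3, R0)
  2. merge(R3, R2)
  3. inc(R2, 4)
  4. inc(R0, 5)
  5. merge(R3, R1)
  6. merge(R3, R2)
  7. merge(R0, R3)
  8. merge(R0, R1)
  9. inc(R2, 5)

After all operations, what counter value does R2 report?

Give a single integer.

Answer: 9

Derivation:
Op 1: merge R3<->R0 -> R3=(0,0,0,0) R0=(0,0,0,0)
Op 2: merge R3<->R2 -> R3=(0,0,0,0) R2=(0,0,0,0)
Op 3: inc R2 by 4 -> R2=(0,0,4,0) value=4
Op 4: inc R0 by 5 -> R0=(5,0,0,0) value=5
Op 5: merge R3<->R1 -> R3=(0,0,0,0) R1=(0,0,0,0)
Op 6: merge R3<->R2 -> R3=(0,0,4,0) R2=(0,0,4,0)
Op 7: merge R0<->R3 -> R0=(5,0,4,0) R3=(5,0,4,0)
Op 8: merge R0<->R1 -> R0=(5,0,4,0) R1=(5,0,4,0)
Op 9: inc R2 by 5 -> R2=(0,0,9,0) value=9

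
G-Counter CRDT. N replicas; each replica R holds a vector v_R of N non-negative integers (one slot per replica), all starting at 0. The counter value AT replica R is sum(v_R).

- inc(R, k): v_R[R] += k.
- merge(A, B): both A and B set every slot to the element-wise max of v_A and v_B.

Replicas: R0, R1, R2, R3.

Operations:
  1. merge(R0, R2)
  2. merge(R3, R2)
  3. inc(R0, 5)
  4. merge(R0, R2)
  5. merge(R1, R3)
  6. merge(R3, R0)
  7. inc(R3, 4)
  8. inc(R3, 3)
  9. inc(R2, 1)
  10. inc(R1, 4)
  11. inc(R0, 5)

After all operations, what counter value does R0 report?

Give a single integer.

Answer: 10

Derivation:
Op 1: merge R0<->R2 -> R0=(0,0,0,0) R2=(0,0,0,0)
Op 2: merge R3<->R2 -> R3=(0,0,0,0) R2=(0,0,0,0)
Op 3: inc R0 by 5 -> R0=(5,0,0,0) value=5
Op 4: merge R0<->R2 -> R0=(5,0,0,0) R2=(5,0,0,0)
Op 5: merge R1<->R3 -> R1=(0,0,0,0) R3=(0,0,0,0)
Op 6: merge R3<->R0 -> R3=(5,0,0,0) R0=(5,0,0,0)
Op 7: inc R3 by 4 -> R3=(5,0,0,4) value=9
Op 8: inc R3 by 3 -> R3=(5,0,0,7) value=12
Op 9: inc R2 by 1 -> R2=(5,0,1,0) value=6
Op 10: inc R1 by 4 -> R1=(0,4,0,0) value=4
Op 11: inc R0 by 5 -> R0=(10,0,0,0) value=10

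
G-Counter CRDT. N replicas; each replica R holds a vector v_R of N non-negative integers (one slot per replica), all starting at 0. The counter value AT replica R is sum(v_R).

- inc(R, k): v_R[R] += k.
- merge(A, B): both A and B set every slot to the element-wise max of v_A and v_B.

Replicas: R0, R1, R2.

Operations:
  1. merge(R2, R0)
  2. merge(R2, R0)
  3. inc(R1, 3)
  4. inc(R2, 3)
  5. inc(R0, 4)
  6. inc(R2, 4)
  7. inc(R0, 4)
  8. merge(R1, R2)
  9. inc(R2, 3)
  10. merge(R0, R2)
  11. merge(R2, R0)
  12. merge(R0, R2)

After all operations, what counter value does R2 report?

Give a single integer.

Op 1: merge R2<->R0 -> R2=(0,0,0) R0=(0,0,0)
Op 2: merge R2<->R0 -> R2=(0,0,0) R0=(0,0,0)
Op 3: inc R1 by 3 -> R1=(0,3,0) value=3
Op 4: inc R2 by 3 -> R2=(0,0,3) value=3
Op 5: inc R0 by 4 -> R0=(4,0,0) value=4
Op 6: inc R2 by 4 -> R2=(0,0,7) value=7
Op 7: inc R0 by 4 -> R0=(8,0,0) value=8
Op 8: merge R1<->R2 -> R1=(0,3,7) R2=(0,3,7)
Op 9: inc R2 by 3 -> R2=(0,3,10) value=13
Op 10: merge R0<->R2 -> R0=(8,3,10) R2=(8,3,10)
Op 11: merge R2<->R0 -> R2=(8,3,10) R0=(8,3,10)
Op 12: merge R0<->R2 -> R0=(8,3,10) R2=(8,3,10)

Answer: 21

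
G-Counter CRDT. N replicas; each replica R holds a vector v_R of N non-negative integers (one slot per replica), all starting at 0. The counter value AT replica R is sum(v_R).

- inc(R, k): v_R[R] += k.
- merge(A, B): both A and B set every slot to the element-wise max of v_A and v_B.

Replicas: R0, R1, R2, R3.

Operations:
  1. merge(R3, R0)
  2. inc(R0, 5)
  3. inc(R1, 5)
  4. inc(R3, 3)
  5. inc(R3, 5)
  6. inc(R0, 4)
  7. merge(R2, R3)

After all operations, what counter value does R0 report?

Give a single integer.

Answer: 9

Derivation:
Op 1: merge R3<->R0 -> R3=(0,0,0,0) R0=(0,0,0,0)
Op 2: inc R0 by 5 -> R0=(5,0,0,0) value=5
Op 3: inc R1 by 5 -> R1=(0,5,0,0) value=5
Op 4: inc R3 by 3 -> R3=(0,0,0,3) value=3
Op 5: inc R3 by 5 -> R3=(0,0,0,8) value=8
Op 6: inc R0 by 4 -> R0=(9,0,0,0) value=9
Op 7: merge R2<->R3 -> R2=(0,0,0,8) R3=(0,0,0,8)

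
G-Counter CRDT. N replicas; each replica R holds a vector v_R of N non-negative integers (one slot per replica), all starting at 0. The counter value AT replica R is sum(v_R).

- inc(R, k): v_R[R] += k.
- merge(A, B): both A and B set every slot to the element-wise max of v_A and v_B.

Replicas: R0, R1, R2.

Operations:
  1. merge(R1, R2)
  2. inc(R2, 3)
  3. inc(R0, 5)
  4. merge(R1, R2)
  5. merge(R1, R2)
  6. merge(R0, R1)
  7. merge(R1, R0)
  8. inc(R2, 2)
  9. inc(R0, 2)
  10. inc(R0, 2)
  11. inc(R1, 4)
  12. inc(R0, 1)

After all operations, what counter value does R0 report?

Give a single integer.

Op 1: merge R1<->R2 -> R1=(0,0,0) R2=(0,0,0)
Op 2: inc R2 by 3 -> R2=(0,0,3) value=3
Op 3: inc R0 by 5 -> R0=(5,0,0) value=5
Op 4: merge R1<->R2 -> R1=(0,0,3) R2=(0,0,3)
Op 5: merge R1<->R2 -> R1=(0,0,3) R2=(0,0,3)
Op 6: merge R0<->R1 -> R0=(5,0,3) R1=(5,0,3)
Op 7: merge R1<->R0 -> R1=(5,0,3) R0=(5,0,3)
Op 8: inc R2 by 2 -> R2=(0,0,5) value=5
Op 9: inc R0 by 2 -> R0=(7,0,3) value=10
Op 10: inc R0 by 2 -> R0=(9,0,3) value=12
Op 11: inc R1 by 4 -> R1=(5,4,3) value=12
Op 12: inc R0 by 1 -> R0=(10,0,3) value=13

Answer: 13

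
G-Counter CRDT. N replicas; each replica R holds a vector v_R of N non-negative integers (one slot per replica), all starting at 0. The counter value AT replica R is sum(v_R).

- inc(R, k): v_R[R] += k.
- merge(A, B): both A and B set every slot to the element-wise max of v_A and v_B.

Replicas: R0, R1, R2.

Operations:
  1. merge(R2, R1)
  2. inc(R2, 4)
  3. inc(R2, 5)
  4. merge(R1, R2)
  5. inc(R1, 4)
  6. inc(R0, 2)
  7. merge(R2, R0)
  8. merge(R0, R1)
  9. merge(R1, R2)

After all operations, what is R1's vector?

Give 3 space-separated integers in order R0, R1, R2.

Answer: 2 4 9

Derivation:
Op 1: merge R2<->R1 -> R2=(0,0,0) R1=(0,0,0)
Op 2: inc R2 by 4 -> R2=(0,0,4) value=4
Op 3: inc R2 by 5 -> R2=(0,0,9) value=9
Op 4: merge R1<->R2 -> R1=(0,0,9) R2=(0,0,9)
Op 5: inc R1 by 4 -> R1=(0,4,9) value=13
Op 6: inc R0 by 2 -> R0=(2,0,0) value=2
Op 7: merge R2<->R0 -> R2=(2,0,9) R0=(2,0,9)
Op 8: merge R0<->R1 -> R0=(2,4,9) R1=(2,4,9)
Op 9: merge R1<->R2 -> R1=(2,4,9) R2=(2,4,9)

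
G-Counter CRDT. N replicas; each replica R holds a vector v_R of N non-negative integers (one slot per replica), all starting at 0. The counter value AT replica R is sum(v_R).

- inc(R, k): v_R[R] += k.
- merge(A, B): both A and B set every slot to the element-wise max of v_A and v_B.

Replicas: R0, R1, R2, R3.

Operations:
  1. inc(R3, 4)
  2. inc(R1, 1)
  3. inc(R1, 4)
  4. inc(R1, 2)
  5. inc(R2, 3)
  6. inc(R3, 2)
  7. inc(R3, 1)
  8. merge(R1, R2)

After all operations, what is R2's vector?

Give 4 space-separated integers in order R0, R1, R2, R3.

Op 1: inc R3 by 4 -> R3=(0,0,0,4) value=4
Op 2: inc R1 by 1 -> R1=(0,1,0,0) value=1
Op 3: inc R1 by 4 -> R1=(0,5,0,0) value=5
Op 4: inc R1 by 2 -> R1=(0,7,0,0) value=7
Op 5: inc R2 by 3 -> R2=(0,0,3,0) value=3
Op 6: inc R3 by 2 -> R3=(0,0,0,6) value=6
Op 7: inc R3 by 1 -> R3=(0,0,0,7) value=7
Op 8: merge R1<->R2 -> R1=(0,7,3,0) R2=(0,7,3,0)

Answer: 0 7 3 0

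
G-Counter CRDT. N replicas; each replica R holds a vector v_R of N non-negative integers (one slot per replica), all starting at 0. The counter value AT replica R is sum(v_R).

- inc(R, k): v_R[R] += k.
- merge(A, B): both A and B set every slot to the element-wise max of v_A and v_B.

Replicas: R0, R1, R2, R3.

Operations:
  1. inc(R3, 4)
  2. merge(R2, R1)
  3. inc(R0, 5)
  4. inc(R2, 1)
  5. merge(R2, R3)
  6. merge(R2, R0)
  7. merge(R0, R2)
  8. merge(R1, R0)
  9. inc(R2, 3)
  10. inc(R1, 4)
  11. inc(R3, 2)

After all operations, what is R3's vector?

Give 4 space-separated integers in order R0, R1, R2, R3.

Answer: 0 0 1 6

Derivation:
Op 1: inc R3 by 4 -> R3=(0,0,0,4) value=4
Op 2: merge R2<->R1 -> R2=(0,0,0,0) R1=(0,0,0,0)
Op 3: inc R0 by 5 -> R0=(5,0,0,0) value=5
Op 4: inc R2 by 1 -> R2=(0,0,1,0) value=1
Op 5: merge R2<->R3 -> R2=(0,0,1,4) R3=(0,0,1,4)
Op 6: merge R2<->R0 -> R2=(5,0,1,4) R0=(5,0,1,4)
Op 7: merge R0<->R2 -> R0=(5,0,1,4) R2=(5,0,1,4)
Op 8: merge R1<->R0 -> R1=(5,0,1,4) R0=(5,0,1,4)
Op 9: inc R2 by 3 -> R2=(5,0,4,4) value=13
Op 10: inc R1 by 4 -> R1=(5,4,1,4) value=14
Op 11: inc R3 by 2 -> R3=(0,0,1,6) value=7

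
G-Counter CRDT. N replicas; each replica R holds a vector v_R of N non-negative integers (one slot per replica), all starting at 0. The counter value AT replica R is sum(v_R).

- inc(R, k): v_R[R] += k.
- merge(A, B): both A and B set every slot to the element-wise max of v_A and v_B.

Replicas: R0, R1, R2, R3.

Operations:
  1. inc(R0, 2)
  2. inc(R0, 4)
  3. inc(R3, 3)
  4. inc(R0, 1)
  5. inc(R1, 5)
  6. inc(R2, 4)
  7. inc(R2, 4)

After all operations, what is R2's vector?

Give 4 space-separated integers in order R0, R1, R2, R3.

Answer: 0 0 8 0

Derivation:
Op 1: inc R0 by 2 -> R0=(2,0,0,0) value=2
Op 2: inc R0 by 4 -> R0=(6,0,0,0) value=6
Op 3: inc R3 by 3 -> R3=(0,0,0,3) value=3
Op 4: inc R0 by 1 -> R0=(7,0,0,0) value=7
Op 5: inc R1 by 5 -> R1=(0,5,0,0) value=5
Op 6: inc R2 by 4 -> R2=(0,0,4,0) value=4
Op 7: inc R2 by 4 -> R2=(0,0,8,0) value=8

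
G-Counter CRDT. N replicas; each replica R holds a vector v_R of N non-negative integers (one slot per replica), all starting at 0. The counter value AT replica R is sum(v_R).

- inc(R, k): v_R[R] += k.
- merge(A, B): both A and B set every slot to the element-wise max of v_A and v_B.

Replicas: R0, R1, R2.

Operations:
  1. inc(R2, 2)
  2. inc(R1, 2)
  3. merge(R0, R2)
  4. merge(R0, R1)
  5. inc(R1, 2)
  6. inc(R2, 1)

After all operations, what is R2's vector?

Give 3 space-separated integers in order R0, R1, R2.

Answer: 0 0 3

Derivation:
Op 1: inc R2 by 2 -> R2=(0,0,2) value=2
Op 2: inc R1 by 2 -> R1=(0,2,0) value=2
Op 3: merge R0<->R2 -> R0=(0,0,2) R2=(0,0,2)
Op 4: merge R0<->R1 -> R0=(0,2,2) R1=(0,2,2)
Op 5: inc R1 by 2 -> R1=(0,4,2) value=6
Op 6: inc R2 by 1 -> R2=(0,0,3) value=3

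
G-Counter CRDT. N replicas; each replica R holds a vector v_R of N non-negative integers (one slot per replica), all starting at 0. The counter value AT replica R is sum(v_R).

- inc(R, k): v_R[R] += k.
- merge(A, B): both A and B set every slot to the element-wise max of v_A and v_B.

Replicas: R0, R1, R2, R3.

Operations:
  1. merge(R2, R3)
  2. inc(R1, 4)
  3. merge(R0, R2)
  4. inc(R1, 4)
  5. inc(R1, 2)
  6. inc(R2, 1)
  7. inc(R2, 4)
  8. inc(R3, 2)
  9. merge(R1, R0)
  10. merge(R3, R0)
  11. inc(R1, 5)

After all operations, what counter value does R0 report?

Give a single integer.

Op 1: merge R2<->R3 -> R2=(0,0,0,0) R3=(0,0,0,0)
Op 2: inc R1 by 4 -> R1=(0,4,0,0) value=4
Op 3: merge R0<->R2 -> R0=(0,0,0,0) R2=(0,0,0,0)
Op 4: inc R1 by 4 -> R1=(0,8,0,0) value=8
Op 5: inc R1 by 2 -> R1=(0,10,0,0) value=10
Op 6: inc R2 by 1 -> R2=(0,0,1,0) value=1
Op 7: inc R2 by 4 -> R2=(0,0,5,0) value=5
Op 8: inc R3 by 2 -> R3=(0,0,0,2) value=2
Op 9: merge R1<->R0 -> R1=(0,10,0,0) R0=(0,10,0,0)
Op 10: merge R3<->R0 -> R3=(0,10,0,2) R0=(0,10,0,2)
Op 11: inc R1 by 5 -> R1=(0,15,0,0) value=15

Answer: 12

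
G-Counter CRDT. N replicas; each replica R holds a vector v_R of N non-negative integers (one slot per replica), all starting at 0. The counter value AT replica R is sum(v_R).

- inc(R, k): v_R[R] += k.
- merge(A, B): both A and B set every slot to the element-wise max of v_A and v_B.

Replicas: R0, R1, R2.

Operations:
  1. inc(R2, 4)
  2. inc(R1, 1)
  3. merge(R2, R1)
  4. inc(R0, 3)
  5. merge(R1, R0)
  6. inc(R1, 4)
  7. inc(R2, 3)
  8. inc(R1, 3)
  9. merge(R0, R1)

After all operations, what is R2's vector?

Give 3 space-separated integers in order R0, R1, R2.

Op 1: inc R2 by 4 -> R2=(0,0,4) value=4
Op 2: inc R1 by 1 -> R1=(0,1,0) value=1
Op 3: merge R2<->R1 -> R2=(0,1,4) R1=(0,1,4)
Op 4: inc R0 by 3 -> R0=(3,0,0) value=3
Op 5: merge R1<->R0 -> R1=(3,1,4) R0=(3,1,4)
Op 6: inc R1 by 4 -> R1=(3,5,4) value=12
Op 7: inc R2 by 3 -> R2=(0,1,7) value=8
Op 8: inc R1 by 3 -> R1=(3,8,4) value=15
Op 9: merge R0<->R1 -> R0=(3,8,4) R1=(3,8,4)

Answer: 0 1 7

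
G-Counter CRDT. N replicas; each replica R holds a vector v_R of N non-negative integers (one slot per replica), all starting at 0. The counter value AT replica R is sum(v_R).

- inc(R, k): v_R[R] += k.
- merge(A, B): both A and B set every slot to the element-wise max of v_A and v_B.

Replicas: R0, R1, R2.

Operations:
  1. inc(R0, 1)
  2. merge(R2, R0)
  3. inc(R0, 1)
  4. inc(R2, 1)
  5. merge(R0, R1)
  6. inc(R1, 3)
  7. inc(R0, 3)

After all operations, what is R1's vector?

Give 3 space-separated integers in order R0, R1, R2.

Op 1: inc R0 by 1 -> R0=(1,0,0) value=1
Op 2: merge R2<->R0 -> R2=(1,0,0) R0=(1,0,0)
Op 3: inc R0 by 1 -> R0=(2,0,0) value=2
Op 4: inc R2 by 1 -> R2=(1,0,1) value=2
Op 5: merge R0<->R1 -> R0=(2,0,0) R1=(2,0,0)
Op 6: inc R1 by 3 -> R1=(2,3,0) value=5
Op 7: inc R0 by 3 -> R0=(5,0,0) value=5

Answer: 2 3 0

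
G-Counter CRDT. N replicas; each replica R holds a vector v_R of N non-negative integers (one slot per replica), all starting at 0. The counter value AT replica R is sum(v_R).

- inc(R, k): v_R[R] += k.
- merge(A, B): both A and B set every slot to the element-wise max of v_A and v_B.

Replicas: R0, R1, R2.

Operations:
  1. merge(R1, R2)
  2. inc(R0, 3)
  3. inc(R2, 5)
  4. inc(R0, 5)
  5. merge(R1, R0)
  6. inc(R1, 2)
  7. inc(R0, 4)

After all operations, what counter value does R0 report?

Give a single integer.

Answer: 12

Derivation:
Op 1: merge R1<->R2 -> R1=(0,0,0) R2=(0,0,0)
Op 2: inc R0 by 3 -> R0=(3,0,0) value=3
Op 3: inc R2 by 5 -> R2=(0,0,5) value=5
Op 4: inc R0 by 5 -> R0=(8,0,0) value=8
Op 5: merge R1<->R0 -> R1=(8,0,0) R0=(8,0,0)
Op 6: inc R1 by 2 -> R1=(8,2,0) value=10
Op 7: inc R0 by 4 -> R0=(12,0,0) value=12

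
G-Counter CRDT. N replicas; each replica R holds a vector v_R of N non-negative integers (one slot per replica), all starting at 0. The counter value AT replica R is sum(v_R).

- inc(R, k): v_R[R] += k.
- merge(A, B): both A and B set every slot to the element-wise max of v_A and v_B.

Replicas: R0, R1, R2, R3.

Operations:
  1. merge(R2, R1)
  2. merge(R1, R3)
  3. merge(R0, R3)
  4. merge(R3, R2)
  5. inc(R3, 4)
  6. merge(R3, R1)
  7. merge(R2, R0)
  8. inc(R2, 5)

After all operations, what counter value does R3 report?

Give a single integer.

Op 1: merge R2<->R1 -> R2=(0,0,0,0) R1=(0,0,0,0)
Op 2: merge R1<->R3 -> R1=(0,0,0,0) R3=(0,0,0,0)
Op 3: merge R0<->R3 -> R0=(0,0,0,0) R3=(0,0,0,0)
Op 4: merge R3<->R2 -> R3=(0,0,0,0) R2=(0,0,0,0)
Op 5: inc R3 by 4 -> R3=(0,0,0,4) value=4
Op 6: merge R3<->R1 -> R3=(0,0,0,4) R1=(0,0,0,4)
Op 7: merge R2<->R0 -> R2=(0,0,0,0) R0=(0,0,0,0)
Op 8: inc R2 by 5 -> R2=(0,0,5,0) value=5

Answer: 4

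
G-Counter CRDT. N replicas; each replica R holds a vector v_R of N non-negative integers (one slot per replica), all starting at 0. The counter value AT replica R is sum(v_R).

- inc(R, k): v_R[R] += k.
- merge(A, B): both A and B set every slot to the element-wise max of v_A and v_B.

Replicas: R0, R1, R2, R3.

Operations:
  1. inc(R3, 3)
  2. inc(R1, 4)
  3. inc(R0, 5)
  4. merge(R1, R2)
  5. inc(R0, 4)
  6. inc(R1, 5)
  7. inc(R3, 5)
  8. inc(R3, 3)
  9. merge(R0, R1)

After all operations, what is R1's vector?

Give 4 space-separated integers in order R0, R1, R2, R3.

Answer: 9 9 0 0

Derivation:
Op 1: inc R3 by 3 -> R3=(0,0,0,3) value=3
Op 2: inc R1 by 4 -> R1=(0,4,0,0) value=4
Op 3: inc R0 by 5 -> R0=(5,0,0,0) value=5
Op 4: merge R1<->R2 -> R1=(0,4,0,0) R2=(0,4,0,0)
Op 5: inc R0 by 4 -> R0=(9,0,0,0) value=9
Op 6: inc R1 by 5 -> R1=(0,9,0,0) value=9
Op 7: inc R3 by 5 -> R3=(0,0,0,8) value=8
Op 8: inc R3 by 3 -> R3=(0,0,0,11) value=11
Op 9: merge R0<->R1 -> R0=(9,9,0,0) R1=(9,9,0,0)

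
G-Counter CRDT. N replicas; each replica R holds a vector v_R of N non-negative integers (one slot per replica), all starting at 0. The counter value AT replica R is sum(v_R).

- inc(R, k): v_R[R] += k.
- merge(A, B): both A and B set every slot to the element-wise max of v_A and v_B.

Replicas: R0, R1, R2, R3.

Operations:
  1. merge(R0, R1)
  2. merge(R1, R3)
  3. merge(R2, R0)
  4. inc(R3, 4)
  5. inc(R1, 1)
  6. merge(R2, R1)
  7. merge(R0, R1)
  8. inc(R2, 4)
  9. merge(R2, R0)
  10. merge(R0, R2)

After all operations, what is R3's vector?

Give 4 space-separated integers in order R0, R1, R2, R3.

Op 1: merge R0<->R1 -> R0=(0,0,0,0) R1=(0,0,0,0)
Op 2: merge R1<->R3 -> R1=(0,0,0,0) R3=(0,0,0,0)
Op 3: merge R2<->R0 -> R2=(0,0,0,0) R0=(0,0,0,0)
Op 4: inc R3 by 4 -> R3=(0,0,0,4) value=4
Op 5: inc R1 by 1 -> R1=(0,1,0,0) value=1
Op 6: merge R2<->R1 -> R2=(0,1,0,0) R1=(0,1,0,0)
Op 7: merge R0<->R1 -> R0=(0,1,0,0) R1=(0,1,0,0)
Op 8: inc R2 by 4 -> R2=(0,1,4,0) value=5
Op 9: merge R2<->R0 -> R2=(0,1,4,0) R0=(0,1,4,0)
Op 10: merge R0<->R2 -> R0=(0,1,4,0) R2=(0,1,4,0)

Answer: 0 0 0 4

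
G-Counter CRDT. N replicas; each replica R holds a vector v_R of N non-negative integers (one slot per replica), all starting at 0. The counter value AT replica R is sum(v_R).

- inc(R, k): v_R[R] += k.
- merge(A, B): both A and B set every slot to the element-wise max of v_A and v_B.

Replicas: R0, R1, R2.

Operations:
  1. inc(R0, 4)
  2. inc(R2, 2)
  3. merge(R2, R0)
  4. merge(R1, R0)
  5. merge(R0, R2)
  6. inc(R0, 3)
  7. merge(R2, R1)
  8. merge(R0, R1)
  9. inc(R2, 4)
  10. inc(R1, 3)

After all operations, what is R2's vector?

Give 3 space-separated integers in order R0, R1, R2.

Op 1: inc R0 by 4 -> R0=(4,0,0) value=4
Op 2: inc R2 by 2 -> R2=(0,0,2) value=2
Op 3: merge R2<->R0 -> R2=(4,0,2) R0=(4,0,2)
Op 4: merge R1<->R0 -> R1=(4,0,2) R0=(4,0,2)
Op 5: merge R0<->R2 -> R0=(4,0,2) R2=(4,0,2)
Op 6: inc R0 by 3 -> R0=(7,0,2) value=9
Op 7: merge R2<->R1 -> R2=(4,0,2) R1=(4,0,2)
Op 8: merge R0<->R1 -> R0=(7,0,2) R1=(7,0,2)
Op 9: inc R2 by 4 -> R2=(4,0,6) value=10
Op 10: inc R1 by 3 -> R1=(7,3,2) value=12

Answer: 4 0 6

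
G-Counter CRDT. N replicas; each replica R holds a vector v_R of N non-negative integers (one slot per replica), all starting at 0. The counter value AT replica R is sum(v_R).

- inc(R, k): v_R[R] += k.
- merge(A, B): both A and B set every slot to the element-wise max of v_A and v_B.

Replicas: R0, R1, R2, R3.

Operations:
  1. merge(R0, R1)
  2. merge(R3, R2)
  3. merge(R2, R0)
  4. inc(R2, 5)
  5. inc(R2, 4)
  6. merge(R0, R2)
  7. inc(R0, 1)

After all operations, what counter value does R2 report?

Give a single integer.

Op 1: merge R0<->R1 -> R0=(0,0,0,0) R1=(0,0,0,0)
Op 2: merge R3<->R2 -> R3=(0,0,0,0) R2=(0,0,0,0)
Op 3: merge R2<->R0 -> R2=(0,0,0,0) R0=(0,0,0,0)
Op 4: inc R2 by 5 -> R2=(0,0,5,0) value=5
Op 5: inc R2 by 4 -> R2=(0,0,9,0) value=9
Op 6: merge R0<->R2 -> R0=(0,0,9,0) R2=(0,0,9,0)
Op 7: inc R0 by 1 -> R0=(1,0,9,0) value=10

Answer: 9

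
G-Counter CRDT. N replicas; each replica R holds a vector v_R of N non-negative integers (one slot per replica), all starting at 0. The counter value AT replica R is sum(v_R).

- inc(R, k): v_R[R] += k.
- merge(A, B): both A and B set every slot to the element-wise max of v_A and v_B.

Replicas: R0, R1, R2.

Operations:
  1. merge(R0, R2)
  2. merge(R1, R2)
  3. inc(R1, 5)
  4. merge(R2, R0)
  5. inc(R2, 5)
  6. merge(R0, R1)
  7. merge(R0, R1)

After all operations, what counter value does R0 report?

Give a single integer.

Op 1: merge R0<->R2 -> R0=(0,0,0) R2=(0,0,0)
Op 2: merge R1<->R2 -> R1=(0,0,0) R2=(0,0,0)
Op 3: inc R1 by 5 -> R1=(0,5,0) value=5
Op 4: merge R2<->R0 -> R2=(0,0,0) R0=(0,0,0)
Op 5: inc R2 by 5 -> R2=(0,0,5) value=5
Op 6: merge R0<->R1 -> R0=(0,5,0) R1=(0,5,0)
Op 7: merge R0<->R1 -> R0=(0,5,0) R1=(0,5,0)

Answer: 5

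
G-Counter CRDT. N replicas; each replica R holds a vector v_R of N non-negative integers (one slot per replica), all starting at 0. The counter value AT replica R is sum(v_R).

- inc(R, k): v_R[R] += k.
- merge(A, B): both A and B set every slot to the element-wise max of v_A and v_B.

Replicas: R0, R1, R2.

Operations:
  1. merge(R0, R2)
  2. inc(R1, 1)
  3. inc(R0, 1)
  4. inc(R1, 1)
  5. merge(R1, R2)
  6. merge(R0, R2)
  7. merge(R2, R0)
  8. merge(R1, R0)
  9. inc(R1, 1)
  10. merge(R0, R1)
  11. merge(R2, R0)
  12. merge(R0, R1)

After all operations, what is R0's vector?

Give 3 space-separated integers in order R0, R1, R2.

Answer: 1 3 0

Derivation:
Op 1: merge R0<->R2 -> R0=(0,0,0) R2=(0,0,0)
Op 2: inc R1 by 1 -> R1=(0,1,0) value=1
Op 3: inc R0 by 1 -> R0=(1,0,0) value=1
Op 4: inc R1 by 1 -> R1=(0,2,0) value=2
Op 5: merge R1<->R2 -> R1=(0,2,0) R2=(0,2,0)
Op 6: merge R0<->R2 -> R0=(1,2,0) R2=(1,2,0)
Op 7: merge R2<->R0 -> R2=(1,2,0) R0=(1,2,0)
Op 8: merge R1<->R0 -> R1=(1,2,0) R0=(1,2,0)
Op 9: inc R1 by 1 -> R1=(1,3,0) value=4
Op 10: merge R0<->R1 -> R0=(1,3,0) R1=(1,3,0)
Op 11: merge R2<->R0 -> R2=(1,3,0) R0=(1,3,0)
Op 12: merge R0<->R1 -> R0=(1,3,0) R1=(1,3,0)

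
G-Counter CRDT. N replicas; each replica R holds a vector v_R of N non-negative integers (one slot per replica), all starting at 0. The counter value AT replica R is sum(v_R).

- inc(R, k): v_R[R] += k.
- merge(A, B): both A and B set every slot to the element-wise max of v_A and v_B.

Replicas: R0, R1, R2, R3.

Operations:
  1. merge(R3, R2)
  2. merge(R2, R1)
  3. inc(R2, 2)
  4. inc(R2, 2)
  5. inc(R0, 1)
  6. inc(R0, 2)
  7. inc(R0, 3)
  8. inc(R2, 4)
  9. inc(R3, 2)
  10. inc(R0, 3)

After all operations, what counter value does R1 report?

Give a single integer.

Op 1: merge R3<->R2 -> R3=(0,0,0,0) R2=(0,0,0,0)
Op 2: merge R2<->R1 -> R2=(0,0,0,0) R1=(0,0,0,0)
Op 3: inc R2 by 2 -> R2=(0,0,2,0) value=2
Op 4: inc R2 by 2 -> R2=(0,0,4,0) value=4
Op 5: inc R0 by 1 -> R0=(1,0,0,0) value=1
Op 6: inc R0 by 2 -> R0=(3,0,0,0) value=3
Op 7: inc R0 by 3 -> R0=(6,0,0,0) value=6
Op 8: inc R2 by 4 -> R2=(0,0,8,0) value=8
Op 9: inc R3 by 2 -> R3=(0,0,0,2) value=2
Op 10: inc R0 by 3 -> R0=(9,0,0,0) value=9

Answer: 0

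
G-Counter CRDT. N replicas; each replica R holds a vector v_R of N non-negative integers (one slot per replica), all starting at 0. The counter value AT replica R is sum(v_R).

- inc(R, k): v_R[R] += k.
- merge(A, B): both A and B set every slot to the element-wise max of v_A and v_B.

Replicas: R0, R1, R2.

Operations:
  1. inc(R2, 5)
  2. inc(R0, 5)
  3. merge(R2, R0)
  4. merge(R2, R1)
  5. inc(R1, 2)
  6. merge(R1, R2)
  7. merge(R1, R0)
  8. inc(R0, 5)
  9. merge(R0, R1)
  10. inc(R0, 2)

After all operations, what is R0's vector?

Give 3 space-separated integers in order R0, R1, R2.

Op 1: inc R2 by 5 -> R2=(0,0,5) value=5
Op 2: inc R0 by 5 -> R0=(5,0,0) value=5
Op 3: merge R2<->R0 -> R2=(5,0,5) R0=(5,0,5)
Op 4: merge R2<->R1 -> R2=(5,0,5) R1=(5,0,5)
Op 5: inc R1 by 2 -> R1=(5,2,5) value=12
Op 6: merge R1<->R2 -> R1=(5,2,5) R2=(5,2,5)
Op 7: merge R1<->R0 -> R1=(5,2,5) R0=(5,2,5)
Op 8: inc R0 by 5 -> R0=(10,2,5) value=17
Op 9: merge R0<->R1 -> R0=(10,2,5) R1=(10,2,5)
Op 10: inc R0 by 2 -> R0=(12,2,5) value=19

Answer: 12 2 5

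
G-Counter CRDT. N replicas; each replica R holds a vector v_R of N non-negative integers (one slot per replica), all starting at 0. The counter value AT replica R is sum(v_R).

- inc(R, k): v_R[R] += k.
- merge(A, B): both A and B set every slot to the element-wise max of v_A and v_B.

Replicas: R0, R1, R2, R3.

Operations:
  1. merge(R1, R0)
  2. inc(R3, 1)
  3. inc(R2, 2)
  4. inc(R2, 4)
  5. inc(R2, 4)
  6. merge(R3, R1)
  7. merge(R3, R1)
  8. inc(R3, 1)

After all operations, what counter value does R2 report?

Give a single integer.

Op 1: merge R1<->R0 -> R1=(0,0,0,0) R0=(0,0,0,0)
Op 2: inc R3 by 1 -> R3=(0,0,0,1) value=1
Op 3: inc R2 by 2 -> R2=(0,0,2,0) value=2
Op 4: inc R2 by 4 -> R2=(0,0,6,0) value=6
Op 5: inc R2 by 4 -> R2=(0,0,10,0) value=10
Op 6: merge R3<->R1 -> R3=(0,0,0,1) R1=(0,0,0,1)
Op 7: merge R3<->R1 -> R3=(0,0,0,1) R1=(0,0,0,1)
Op 8: inc R3 by 1 -> R3=(0,0,0,2) value=2

Answer: 10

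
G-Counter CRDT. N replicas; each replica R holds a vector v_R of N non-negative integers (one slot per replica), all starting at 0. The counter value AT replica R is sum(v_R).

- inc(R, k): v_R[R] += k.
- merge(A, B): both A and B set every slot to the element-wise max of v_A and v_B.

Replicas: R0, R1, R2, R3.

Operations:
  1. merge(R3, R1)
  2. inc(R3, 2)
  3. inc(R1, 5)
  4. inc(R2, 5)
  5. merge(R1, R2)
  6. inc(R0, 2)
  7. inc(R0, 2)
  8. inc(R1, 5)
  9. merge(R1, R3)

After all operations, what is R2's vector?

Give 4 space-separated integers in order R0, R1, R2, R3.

Op 1: merge R3<->R1 -> R3=(0,0,0,0) R1=(0,0,0,0)
Op 2: inc R3 by 2 -> R3=(0,0,0,2) value=2
Op 3: inc R1 by 5 -> R1=(0,5,0,0) value=5
Op 4: inc R2 by 5 -> R2=(0,0,5,0) value=5
Op 5: merge R1<->R2 -> R1=(0,5,5,0) R2=(0,5,5,0)
Op 6: inc R0 by 2 -> R0=(2,0,0,0) value=2
Op 7: inc R0 by 2 -> R0=(4,0,0,0) value=4
Op 8: inc R1 by 5 -> R1=(0,10,5,0) value=15
Op 9: merge R1<->R3 -> R1=(0,10,5,2) R3=(0,10,5,2)

Answer: 0 5 5 0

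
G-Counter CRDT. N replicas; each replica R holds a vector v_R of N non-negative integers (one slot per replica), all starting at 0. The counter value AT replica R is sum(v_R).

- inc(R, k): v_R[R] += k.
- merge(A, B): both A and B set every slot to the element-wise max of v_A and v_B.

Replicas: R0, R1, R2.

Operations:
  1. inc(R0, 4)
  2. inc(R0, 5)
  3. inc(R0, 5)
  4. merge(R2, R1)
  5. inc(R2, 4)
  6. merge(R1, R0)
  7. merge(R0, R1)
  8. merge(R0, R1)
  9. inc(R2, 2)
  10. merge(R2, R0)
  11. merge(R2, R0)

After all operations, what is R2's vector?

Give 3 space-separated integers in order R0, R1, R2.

Op 1: inc R0 by 4 -> R0=(4,0,0) value=4
Op 2: inc R0 by 5 -> R0=(9,0,0) value=9
Op 3: inc R0 by 5 -> R0=(14,0,0) value=14
Op 4: merge R2<->R1 -> R2=(0,0,0) R1=(0,0,0)
Op 5: inc R2 by 4 -> R2=(0,0,4) value=4
Op 6: merge R1<->R0 -> R1=(14,0,0) R0=(14,0,0)
Op 7: merge R0<->R1 -> R0=(14,0,0) R1=(14,0,0)
Op 8: merge R0<->R1 -> R0=(14,0,0) R1=(14,0,0)
Op 9: inc R2 by 2 -> R2=(0,0,6) value=6
Op 10: merge R2<->R0 -> R2=(14,0,6) R0=(14,0,6)
Op 11: merge R2<->R0 -> R2=(14,0,6) R0=(14,0,6)

Answer: 14 0 6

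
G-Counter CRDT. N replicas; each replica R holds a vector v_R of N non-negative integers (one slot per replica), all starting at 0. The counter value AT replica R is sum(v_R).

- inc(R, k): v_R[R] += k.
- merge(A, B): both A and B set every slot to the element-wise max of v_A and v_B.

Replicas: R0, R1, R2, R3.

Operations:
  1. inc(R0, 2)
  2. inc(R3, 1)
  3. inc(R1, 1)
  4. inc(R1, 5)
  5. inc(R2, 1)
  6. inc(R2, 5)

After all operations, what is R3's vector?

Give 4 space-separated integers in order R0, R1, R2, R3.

Op 1: inc R0 by 2 -> R0=(2,0,0,0) value=2
Op 2: inc R3 by 1 -> R3=(0,0,0,1) value=1
Op 3: inc R1 by 1 -> R1=(0,1,0,0) value=1
Op 4: inc R1 by 5 -> R1=(0,6,0,0) value=6
Op 5: inc R2 by 1 -> R2=(0,0,1,0) value=1
Op 6: inc R2 by 5 -> R2=(0,0,6,0) value=6

Answer: 0 0 0 1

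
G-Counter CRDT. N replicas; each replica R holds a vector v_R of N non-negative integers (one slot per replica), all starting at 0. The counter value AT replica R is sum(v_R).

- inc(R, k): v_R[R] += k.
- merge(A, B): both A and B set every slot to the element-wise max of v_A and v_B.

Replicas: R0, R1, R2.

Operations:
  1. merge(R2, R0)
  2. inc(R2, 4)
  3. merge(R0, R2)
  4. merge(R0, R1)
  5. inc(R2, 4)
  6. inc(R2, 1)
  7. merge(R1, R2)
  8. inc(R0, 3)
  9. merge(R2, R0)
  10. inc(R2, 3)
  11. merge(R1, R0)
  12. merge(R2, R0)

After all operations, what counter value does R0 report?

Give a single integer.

Op 1: merge R2<->R0 -> R2=(0,0,0) R0=(0,0,0)
Op 2: inc R2 by 4 -> R2=(0,0,4) value=4
Op 3: merge R0<->R2 -> R0=(0,0,4) R2=(0,0,4)
Op 4: merge R0<->R1 -> R0=(0,0,4) R1=(0,0,4)
Op 5: inc R2 by 4 -> R2=(0,0,8) value=8
Op 6: inc R2 by 1 -> R2=(0,0,9) value=9
Op 7: merge R1<->R2 -> R1=(0,0,9) R2=(0,0,9)
Op 8: inc R0 by 3 -> R0=(3,0,4) value=7
Op 9: merge R2<->R0 -> R2=(3,0,9) R0=(3,0,9)
Op 10: inc R2 by 3 -> R2=(3,0,12) value=15
Op 11: merge R1<->R0 -> R1=(3,0,9) R0=(3,0,9)
Op 12: merge R2<->R0 -> R2=(3,0,12) R0=(3,0,12)

Answer: 15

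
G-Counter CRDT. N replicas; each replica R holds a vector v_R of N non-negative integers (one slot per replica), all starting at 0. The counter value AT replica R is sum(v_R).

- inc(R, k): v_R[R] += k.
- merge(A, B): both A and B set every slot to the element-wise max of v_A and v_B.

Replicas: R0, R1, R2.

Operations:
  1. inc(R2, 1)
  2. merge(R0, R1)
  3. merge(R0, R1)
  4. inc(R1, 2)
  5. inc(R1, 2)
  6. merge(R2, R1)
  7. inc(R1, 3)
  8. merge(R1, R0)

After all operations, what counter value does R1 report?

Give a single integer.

Op 1: inc R2 by 1 -> R2=(0,0,1) value=1
Op 2: merge R0<->R1 -> R0=(0,0,0) R1=(0,0,0)
Op 3: merge R0<->R1 -> R0=(0,0,0) R1=(0,0,0)
Op 4: inc R1 by 2 -> R1=(0,2,0) value=2
Op 5: inc R1 by 2 -> R1=(0,4,0) value=4
Op 6: merge R2<->R1 -> R2=(0,4,1) R1=(0,4,1)
Op 7: inc R1 by 3 -> R1=(0,7,1) value=8
Op 8: merge R1<->R0 -> R1=(0,7,1) R0=(0,7,1)

Answer: 8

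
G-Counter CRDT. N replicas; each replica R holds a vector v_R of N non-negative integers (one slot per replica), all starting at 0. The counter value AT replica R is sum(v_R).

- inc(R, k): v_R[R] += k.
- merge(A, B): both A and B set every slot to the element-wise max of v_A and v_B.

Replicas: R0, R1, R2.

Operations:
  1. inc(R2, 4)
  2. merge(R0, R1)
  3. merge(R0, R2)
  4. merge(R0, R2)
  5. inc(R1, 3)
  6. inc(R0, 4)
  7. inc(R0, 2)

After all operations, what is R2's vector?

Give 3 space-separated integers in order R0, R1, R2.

Answer: 0 0 4

Derivation:
Op 1: inc R2 by 4 -> R2=(0,0,4) value=4
Op 2: merge R0<->R1 -> R0=(0,0,0) R1=(0,0,0)
Op 3: merge R0<->R2 -> R0=(0,0,4) R2=(0,0,4)
Op 4: merge R0<->R2 -> R0=(0,0,4) R2=(0,0,4)
Op 5: inc R1 by 3 -> R1=(0,3,0) value=3
Op 6: inc R0 by 4 -> R0=(4,0,4) value=8
Op 7: inc R0 by 2 -> R0=(6,0,4) value=10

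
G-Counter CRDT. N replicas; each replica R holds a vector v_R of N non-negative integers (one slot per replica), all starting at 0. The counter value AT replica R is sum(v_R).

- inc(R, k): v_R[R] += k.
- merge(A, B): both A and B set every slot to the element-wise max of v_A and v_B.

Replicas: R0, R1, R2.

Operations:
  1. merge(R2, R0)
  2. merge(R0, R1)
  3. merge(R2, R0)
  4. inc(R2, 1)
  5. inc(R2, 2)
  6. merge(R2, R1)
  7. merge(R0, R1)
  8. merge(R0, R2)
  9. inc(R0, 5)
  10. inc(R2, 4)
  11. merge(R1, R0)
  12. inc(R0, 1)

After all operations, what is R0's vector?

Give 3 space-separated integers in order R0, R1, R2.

Op 1: merge R2<->R0 -> R2=(0,0,0) R0=(0,0,0)
Op 2: merge R0<->R1 -> R0=(0,0,0) R1=(0,0,0)
Op 3: merge R2<->R0 -> R2=(0,0,0) R0=(0,0,0)
Op 4: inc R2 by 1 -> R2=(0,0,1) value=1
Op 5: inc R2 by 2 -> R2=(0,0,3) value=3
Op 6: merge R2<->R1 -> R2=(0,0,3) R1=(0,0,3)
Op 7: merge R0<->R1 -> R0=(0,0,3) R1=(0,0,3)
Op 8: merge R0<->R2 -> R0=(0,0,3) R2=(0,0,3)
Op 9: inc R0 by 5 -> R0=(5,0,3) value=8
Op 10: inc R2 by 4 -> R2=(0,0,7) value=7
Op 11: merge R1<->R0 -> R1=(5,0,3) R0=(5,0,3)
Op 12: inc R0 by 1 -> R0=(6,0,3) value=9

Answer: 6 0 3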